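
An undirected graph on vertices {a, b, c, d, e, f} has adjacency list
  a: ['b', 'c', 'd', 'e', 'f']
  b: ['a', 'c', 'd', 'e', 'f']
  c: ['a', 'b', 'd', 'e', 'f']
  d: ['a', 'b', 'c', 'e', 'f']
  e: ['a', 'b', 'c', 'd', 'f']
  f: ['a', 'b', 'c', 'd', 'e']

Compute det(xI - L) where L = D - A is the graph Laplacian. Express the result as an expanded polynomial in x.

x^6 - 30x^5 + 360x^4 - 2160x^3 + 6480x^2 - 7776x

Each diagonal entry of L is the vertex degree and each off-diagonal entry is -1 where an edge is present, 0 otherwise; in the order [a, b, c, d, e, f] the diagonal is [5, 5, 5, 5, 5, 5]. The eigenvalues of L are [0, 6, 6, 6, 6, 6]; the characteristic polynomial is the product of (x - lambda_i), which multiplies out to x^6 - 30x^5 + 360x^4 - 2160x^3 + 6480x^2 - 7776x. The coefficient of x^5 equals -trace(L) = -30, matching the sum of degrees. The largest eigenvalue, 6, is at most the vertex count 6. The eigenvalues sum to 30, which equals trace(L) = 2|E|.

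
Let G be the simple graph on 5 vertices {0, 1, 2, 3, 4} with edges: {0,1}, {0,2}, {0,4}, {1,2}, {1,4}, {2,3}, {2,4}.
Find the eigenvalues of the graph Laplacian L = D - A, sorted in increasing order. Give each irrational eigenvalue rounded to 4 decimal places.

[0, 1, 4, 4, 5]

With the vertex order [0, 1, 2, 3, 4], the degrees are [3, 3, 4, 1, 3], giving D = diag(3, 3, 4, 1, 3) and L = D - A. The multiplicity of 0 as a Laplacian eigenvalue equals the number of connected components. The single zero eigenvalue shows the graph is connected. The largest eigenvalue, 5, is at most the vertex count 5. The eigenvalues sum to 14, which equals trace(L) = 2|E|.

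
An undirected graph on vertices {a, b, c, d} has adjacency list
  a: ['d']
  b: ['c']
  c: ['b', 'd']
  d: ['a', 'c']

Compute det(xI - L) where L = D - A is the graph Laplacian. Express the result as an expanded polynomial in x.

Each diagonal entry of L is the vertex degree and each off-diagonal entry is -1 where an edge is present, 0 otherwise; in the order [a, b, c, d] the diagonal is [1, 1, 2, 2]. Computing det(xI - L) by cofactor expansion (or equivalently via sum-over-permutations) gives x^4 - 6x^3 + 10x^2 - 4x. The coefficient of x^3 equals -trace(L) = -6, matching the sum of degrees.

x^4 - 6x^3 + 10x^2 - 4x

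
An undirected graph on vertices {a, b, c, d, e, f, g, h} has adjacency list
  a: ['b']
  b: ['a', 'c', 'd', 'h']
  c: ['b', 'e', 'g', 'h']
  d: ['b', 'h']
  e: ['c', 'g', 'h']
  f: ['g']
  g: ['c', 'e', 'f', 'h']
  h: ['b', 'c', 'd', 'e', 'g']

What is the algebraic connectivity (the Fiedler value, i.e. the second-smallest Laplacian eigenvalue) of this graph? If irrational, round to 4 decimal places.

With the vertex order [a, b, c, d, e, f, g, h], the degrees are [1, 4, 4, 2, 3, 1, 4, 5], giving D = diag(1, 4, 4, 2, 3, 1, 4, 5) and L = D - A. Computing the eigenvalues of L and sorting gives [0, 0.6368, 1.0994, 1.8554, 3.9261, 4.7774, 5.5340, 6.1709]. The Fiedler value lambda_2 = 0.6368 is strictly positive, so the graph is connected. By the matrix-tree theorem the graph has (1/8) * product of the nonzero eigenvalues = 104 spanning trees.

0.6368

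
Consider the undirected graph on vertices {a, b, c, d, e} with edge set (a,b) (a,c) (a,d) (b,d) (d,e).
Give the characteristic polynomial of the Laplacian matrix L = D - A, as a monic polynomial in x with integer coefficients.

Reading degrees in the order [a, b, c, d, e] gives [3, 2, 1, 3, 1]; set D = diag(3, 2, 1, 3, 1) and form L = D - A. L has integer entries, so p(x) = det(xI - L) has integer coefficients. Expanding the determinant yields x^5 - 10x^4 + 33x^3 - 40x^2 + 15x. Since p(0) = det(-L) = 0, x divides p(x). There is one zero in the spectrum, matching the 1 component. The eigenvalues sum to 10, which equals trace(L) = 2|E|.

x^5 - 10x^4 + 33x^3 - 40x^2 + 15x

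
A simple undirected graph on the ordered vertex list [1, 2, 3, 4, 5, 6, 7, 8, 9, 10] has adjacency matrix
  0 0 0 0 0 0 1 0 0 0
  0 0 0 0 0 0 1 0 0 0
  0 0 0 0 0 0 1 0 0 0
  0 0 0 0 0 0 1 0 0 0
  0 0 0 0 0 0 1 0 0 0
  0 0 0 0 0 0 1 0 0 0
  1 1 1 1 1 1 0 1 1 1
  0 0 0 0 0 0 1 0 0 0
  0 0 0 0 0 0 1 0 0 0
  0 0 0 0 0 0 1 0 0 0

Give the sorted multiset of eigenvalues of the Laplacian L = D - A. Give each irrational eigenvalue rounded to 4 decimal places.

With the vertex order [1, 2, 3, 4, 5, 6, 7, 8, 9, 10], the degrees are [1, 1, 1, 1, 1, 1, 9, 1, 1, 1], giving D = diag(1, 1, 1, 1, 1, 1, 9, 1, 1, 1) and L = D - A. Diagonalising L (or applying a numerical eigensolver to the 10x10 matrix) gives the spectrum above. The single zero eigenvalue shows the graph is connected. The eigenvalues sum to 18, which equals trace(L) = 2|E|. The largest eigenvalue, 10, is at most the vertex count 10.

[0, 1, 1, 1, 1, 1, 1, 1, 1, 10]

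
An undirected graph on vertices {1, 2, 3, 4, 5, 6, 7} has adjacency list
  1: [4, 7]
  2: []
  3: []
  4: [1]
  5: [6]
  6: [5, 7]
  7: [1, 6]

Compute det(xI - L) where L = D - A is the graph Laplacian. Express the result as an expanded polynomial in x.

x^7 - 8x^6 + 21x^5 - 20x^4 + 5x^3

Each diagonal entry of L is the vertex degree and each off-diagonal entry is -1 where an edge is present, 0 otherwise; in the order [1, 2, 3, 4, 5, 6, 7] the diagonal is [2, 0, 0, 1, 1, 2, 2]. L has integer entries, so p(x) = det(xI - L) has integer coefficients. Expanding the determinant yields x^7 - 8x^6 + 21x^5 - 20x^4 + 5x^3. Since p(0) = det(-L) = 0, x divides p(x). The eigenvalues sum to 8, which equals trace(L) = 2|E|. The largest eigenvalue, 3.6180, is at most the vertex count 7.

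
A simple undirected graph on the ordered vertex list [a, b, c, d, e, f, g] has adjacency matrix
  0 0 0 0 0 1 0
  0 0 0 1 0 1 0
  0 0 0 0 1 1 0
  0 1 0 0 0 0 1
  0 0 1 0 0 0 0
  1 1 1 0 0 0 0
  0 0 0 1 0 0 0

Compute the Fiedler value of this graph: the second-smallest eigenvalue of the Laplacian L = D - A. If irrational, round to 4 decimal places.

Reading degrees in the order [a, b, c, d, e, f, g] gives [1, 2, 2, 2, 1, 3, 1]; set D = diag(1, 2, 2, 2, 1, 3, 1) and form L = D - A. The smallest Laplacian eigenvalue is always 0. The next one, lambda_2 = 0.2603, measures how hard the graph is to disconnect: larger values mean better connectivity. The eigenvalues sum to 12, which equals trace(L) = 2|E|.

0.2603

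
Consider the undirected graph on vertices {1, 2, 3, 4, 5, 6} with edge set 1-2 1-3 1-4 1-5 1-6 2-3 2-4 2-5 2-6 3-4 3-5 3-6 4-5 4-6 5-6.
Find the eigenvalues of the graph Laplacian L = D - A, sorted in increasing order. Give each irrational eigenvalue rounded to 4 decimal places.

[0, 6, 6, 6, 6, 6]

Reading degrees in the order [1, 2, 3, 4, 5, 6] gives [5, 5, 5, 5, 5, 5]; set D = diag(5, 5, 5, 5, 5, 5) and form L = D - A. L is symmetric positive semidefinite, so every eigenvalue is real and nonnegative. The largest eigenvalue, 6, is at most the vertex count 6.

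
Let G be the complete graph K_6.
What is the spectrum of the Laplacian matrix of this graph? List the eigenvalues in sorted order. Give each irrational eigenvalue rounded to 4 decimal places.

[0, 6, 6, 6, 6, 6]

The graph has 6 vertices and degree multiset [5, 5, 5, 5, 5, 5]; D is the diagonal matrix of degrees and L = D - A. Since every row of L sums to 0, the all-ones vector is in the kernel and 0 is an eigenvalue. The eigenvalues sum to 30, which equals trace(L) = 2|E|. The largest eigenvalue, 6, is at most the vertex count 6.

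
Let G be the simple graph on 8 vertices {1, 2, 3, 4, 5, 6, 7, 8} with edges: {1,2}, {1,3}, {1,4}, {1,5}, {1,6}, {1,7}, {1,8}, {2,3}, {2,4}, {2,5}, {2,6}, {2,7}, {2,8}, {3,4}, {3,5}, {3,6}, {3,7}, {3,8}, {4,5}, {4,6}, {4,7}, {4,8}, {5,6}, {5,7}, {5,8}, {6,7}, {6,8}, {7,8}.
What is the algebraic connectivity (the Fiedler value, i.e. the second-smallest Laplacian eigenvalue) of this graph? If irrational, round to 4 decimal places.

Reading degrees in the order [1, 2, 3, 4, 5, 6, 7, 8] gives [7, 7, 7, 7, 7, 7, 7, 7]; set D = diag(7, 7, 7, 7, 7, 7, 7, 7) and form L = D - A. Computing the eigenvalues of L and sorting gives [0, 8, 8, 8, 8, 8, 8, 8]. The Fiedler value lambda_2 = 8 is strictly positive, so the graph is connected. By the matrix-tree theorem the graph has (1/8) * product of the nonzero eigenvalues = 262144 spanning trees. The largest eigenvalue, 8, is at most the vertex count 8.

8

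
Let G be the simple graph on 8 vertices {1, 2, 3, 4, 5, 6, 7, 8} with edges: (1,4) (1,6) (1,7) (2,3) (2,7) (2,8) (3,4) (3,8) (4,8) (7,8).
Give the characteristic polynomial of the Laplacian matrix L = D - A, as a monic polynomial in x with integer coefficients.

Each diagonal entry of L is the vertex degree and each off-diagonal entry is -1 where an edge is present, 0 otherwise; in the order [1, 2, 3, 4, 5, 6, 7, 8] the diagonal is [3, 3, 3, 3, 0, 1, 3, 4]. Computing det(xI - L) by cofactor expansion (or equivalently via sum-over-permutations) gives x^8 - 20x^7 + 159x^6 - 636x^5 + 1327x^4 - 1328x^3 + 462x^2. The coefficient of x^7 equals -trace(L) = -20, matching the sum of degrees.

x^8 - 20x^7 + 159x^6 - 636x^5 + 1327x^4 - 1328x^3 + 462x^2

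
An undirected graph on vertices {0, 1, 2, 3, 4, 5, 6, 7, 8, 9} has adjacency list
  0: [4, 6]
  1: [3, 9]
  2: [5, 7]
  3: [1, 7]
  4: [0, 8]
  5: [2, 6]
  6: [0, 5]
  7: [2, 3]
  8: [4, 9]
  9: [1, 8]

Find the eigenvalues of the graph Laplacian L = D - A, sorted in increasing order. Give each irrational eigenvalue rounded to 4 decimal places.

[0, 0.3820, 0.3820, 1.3820, 1.3820, 2.6180, 2.6180, 3.6180, 3.6180, 4]

Each diagonal entry of L is the vertex degree and each off-diagonal entry is -1 where an edge is present, 0 otherwise; in the order [0, 1, 2, 3, 4, 5, 6, 7, 8, 9] the diagonal is [2, 2, 2, 2, 2, 2, 2, 2, 2, 2]. The multiplicity of 0 as a Laplacian eigenvalue equals the number of connected components. The single zero eigenvalue shows the graph is connected. The largest eigenvalue, 4, is at most the vertex count 10. By the matrix-tree theorem the graph has (1/10) * product of the nonzero eigenvalues = 10 spanning trees.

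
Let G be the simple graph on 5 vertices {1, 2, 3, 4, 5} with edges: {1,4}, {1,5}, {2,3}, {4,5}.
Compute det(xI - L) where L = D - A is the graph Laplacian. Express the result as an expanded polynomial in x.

With the vertex order [1, 2, 3, 4, 5], the degrees are [2, 1, 1, 2, 2], giving D = diag(2, 1, 1, 2, 2) and L = D - A. Computing det(xI - L) by cofactor expansion (or equivalently via sum-over-permutations) gives x^5 - 8x^4 + 21x^3 - 18x^2. Since p(0) = det(-L) = 0, x divides p(x). The largest eigenvalue, 3, is at most the vertex count 5.

x^5 - 8x^4 + 21x^3 - 18x^2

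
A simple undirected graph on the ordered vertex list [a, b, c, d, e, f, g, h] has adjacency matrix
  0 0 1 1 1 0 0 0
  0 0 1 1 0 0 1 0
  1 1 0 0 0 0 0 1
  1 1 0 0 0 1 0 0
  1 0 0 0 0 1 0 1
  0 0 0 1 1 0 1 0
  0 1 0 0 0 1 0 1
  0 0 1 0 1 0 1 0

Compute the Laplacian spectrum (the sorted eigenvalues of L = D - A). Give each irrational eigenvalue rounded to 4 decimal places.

With the vertex order [a, b, c, d, e, f, g, h], the degrees are [3, 3, 3, 3, 3, 3, 3, 3], giving D = diag(3, 3, 3, 3, 3, 3, 3, 3) and L = D - A. L is symmetric positive semidefinite, so every eigenvalue is real and nonnegative. The single zero eigenvalue shows the graph is connected. There is one zero in the spectrum, matching the 1 component. The largest eigenvalue, 6, is at most the vertex count 8.

[0, 2, 2, 2, 4, 4, 4, 6]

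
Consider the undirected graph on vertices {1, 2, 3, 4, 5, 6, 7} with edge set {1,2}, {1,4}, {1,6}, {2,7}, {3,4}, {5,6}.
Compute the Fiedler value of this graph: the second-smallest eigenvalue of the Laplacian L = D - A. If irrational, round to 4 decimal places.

0.3820

With the vertex order [1, 2, 3, 4, 5, 6, 7], the degrees are [3, 2, 1, 2, 1, 2, 1], giving D = diag(3, 2, 1, 2, 1, 2, 1) and L = D - A. Computing the eigenvalues of L and sorting gives [0, 0.3820, 0.3820, 1.5858, 2.6180, 2.6180, 4.4142]. The Fiedler value lambda_2 = 0.3820 is strictly positive, so the graph is connected.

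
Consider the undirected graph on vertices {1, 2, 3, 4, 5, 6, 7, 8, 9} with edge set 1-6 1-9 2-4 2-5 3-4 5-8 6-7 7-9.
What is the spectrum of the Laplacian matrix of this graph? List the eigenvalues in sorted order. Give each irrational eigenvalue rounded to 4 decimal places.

Reading degrees in the order [1, 2, 3, 4, 5, 6, 7, 8, 9] gives [2, 2, 1, 2, 2, 2, 2, 1, 2]; set D = diag(2, 2, 1, 2, 2, 2, 2, 1, 2) and form L = D - A. The multiplicity of 0 as a Laplacian eigenvalue equals the number of connected components. The 2 zero eigenvalues correspond to the 2 connected components. There are 2 zeros in the spectrum, matching the 2 components.

[0, 0, 0.3820, 1.3820, 2, 2, 2.6180, 3.6180, 4]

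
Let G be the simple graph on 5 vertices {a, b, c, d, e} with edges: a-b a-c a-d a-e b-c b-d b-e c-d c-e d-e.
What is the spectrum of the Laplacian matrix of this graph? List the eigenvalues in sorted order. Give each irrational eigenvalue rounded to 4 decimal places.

[0, 5, 5, 5, 5]

Each diagonal entry of L is the vertex degree and each off-diagonal entry is -1 where an edge is present, 0 otherwise; in the order [a, b, c, d, e] the diagonal is [4, 4, 4, 4, 4]. The multiplicity of 0 as a Laplacian eigenvalue equals the number of connected components. By the matrix-tree theorem the graph has (1/5) * product of the nonzero eigenvalues = 125 spanning trees. There is one zero in the spectrum, matching the 1 component.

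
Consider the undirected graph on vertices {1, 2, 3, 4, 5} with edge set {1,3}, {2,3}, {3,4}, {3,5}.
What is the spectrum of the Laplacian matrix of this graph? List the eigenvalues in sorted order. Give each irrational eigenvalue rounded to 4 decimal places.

[0, 1, 1, 1, 5]

Each diagonal entry of L is the vertex degree and each off-diagonal entry is -1 where an edge is present, 0 otherwise; in the order [1, 2, 3, 4, 5] the diagonal is [1, 1, 4, 1, 1]. The multiplicity of 0 as a Laplacian eigenvalue equals the number of connected components. The largest eigenvalue, 5, is at most the vertex count 5.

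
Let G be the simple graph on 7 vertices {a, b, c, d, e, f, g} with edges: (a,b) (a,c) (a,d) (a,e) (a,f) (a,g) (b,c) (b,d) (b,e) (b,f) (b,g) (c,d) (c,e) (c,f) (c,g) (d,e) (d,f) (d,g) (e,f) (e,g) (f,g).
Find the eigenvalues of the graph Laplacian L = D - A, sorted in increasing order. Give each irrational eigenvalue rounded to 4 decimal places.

[0, 7, 7, 7, 7, 7, 7]

Each diagonal entry of L is the vertex degree and each off-diagonal entry is -1 where an edge is present, 0 otherwise; in the order [a, b, c, d, e, f, g] the diagonal is [6, 6, 6, 6, 6, 6, 6]. The multiplicity of 0 as a Laplacian eigenvalue equals the number of connected components. The single zero eigenvalue shows the graph is connected.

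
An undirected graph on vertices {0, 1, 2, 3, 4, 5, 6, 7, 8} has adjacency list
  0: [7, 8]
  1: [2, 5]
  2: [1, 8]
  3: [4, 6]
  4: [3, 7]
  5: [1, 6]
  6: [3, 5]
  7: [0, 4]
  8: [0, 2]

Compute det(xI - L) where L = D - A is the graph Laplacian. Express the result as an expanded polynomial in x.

x^9 - 18x^8 + 135x^7 - 546x^6 + 1287x^5 - 1782x^4 + 1386x^3 - 540x^2 + 81x

Reading degrees in the order [0, 1, 2, 3, 4, 5, 6, 7, 8] gives [2, 2, 2, 2, 2, 2, 2, 2, 2]; set D = diag(2, 2, 2, 2, 2, 2, 2, 2, 2) and form L = D - A. L has integer entries, so p(x) = det(xI - L) has integer coefficients. Expanding the determinant yields x^9 - 18x^8 + 135x^7 - 546x^6 + 1287x^5 - 1782x^4 + 1386x^3 - 540x^2 + 81x. Since p(0) = det(-L) = 0, x divides p(x). The largest eigenvalue, 3.8794, is at most the vertex count 9.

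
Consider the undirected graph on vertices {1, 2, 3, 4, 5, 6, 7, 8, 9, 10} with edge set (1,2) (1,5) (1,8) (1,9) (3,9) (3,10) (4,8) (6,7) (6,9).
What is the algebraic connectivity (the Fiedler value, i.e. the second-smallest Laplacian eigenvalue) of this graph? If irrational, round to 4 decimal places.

With the vertex order [1, 2, 3, 4, 5, 6, 7, 8, 9, 10], the degrees are [4, 1, 2, 1, 1, 2, 1, 2, 3, 1], giving D = diag(4, 1, 2, 1, 1, 2, 1, 2, 3, 1) and L = D - A. Computing the eigenvalues of L and sorting gives [0, 0.2206, 0.3820, 0.5548, 1, 1.6771, 2.4011, 2.6180, 3.7871, 5.3595]. The Fiedler value lambda_2 = 0.2206 is strictly positive, so the graph is connected. By the matrix-tree theorem the graph has (1/10) * product of the nonzero eigenvalues = 1 spanning tree.

0.2206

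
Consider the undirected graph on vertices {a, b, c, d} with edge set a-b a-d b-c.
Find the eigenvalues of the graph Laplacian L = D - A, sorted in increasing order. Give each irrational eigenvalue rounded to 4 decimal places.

[0, 0.5858, 2, 3.4142]

Reading degrees in the order [a, b, c, d] gives [2, 2, 1, 1]; set D = diag(2, 2, 1, 1) and form L = D - A. The multiplicity of 0 as a Laplacian eigenvalue equals the number of connected components. The eigenvalues sum to 6, which equals trace(L) = 2|E|.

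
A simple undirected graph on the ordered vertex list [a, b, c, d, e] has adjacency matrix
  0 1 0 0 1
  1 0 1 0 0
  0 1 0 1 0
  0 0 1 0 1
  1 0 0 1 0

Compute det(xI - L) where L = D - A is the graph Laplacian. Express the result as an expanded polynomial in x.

x^5 - 10x^4 + 35x^3 - 50x^2 + 25x

Reading degrees in the order [a, b, c, d, e] gives [2, 2, 2, 2, 2]; set D = diag(2, 2, 2, 2, 2) and form L = D - A. Computing det(xI - L) by cofactor expansion (or equivalently via sum-over-permutations) gives x^5 - 10x^4 + 35x^3 - 50x^2 + 25x. Since p(0) = det(-L) = 0, x divides p(x).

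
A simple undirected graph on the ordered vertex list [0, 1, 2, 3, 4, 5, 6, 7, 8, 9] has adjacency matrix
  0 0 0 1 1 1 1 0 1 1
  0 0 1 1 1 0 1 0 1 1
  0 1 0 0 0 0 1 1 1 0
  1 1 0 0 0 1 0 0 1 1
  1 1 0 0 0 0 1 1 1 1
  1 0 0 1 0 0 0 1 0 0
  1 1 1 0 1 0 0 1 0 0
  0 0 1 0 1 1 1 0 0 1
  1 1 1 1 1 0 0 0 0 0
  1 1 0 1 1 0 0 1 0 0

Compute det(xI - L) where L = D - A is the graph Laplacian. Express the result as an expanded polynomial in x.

x^10 - 50x^9 + 1096x^8 - 13814x^7 + 110244x^6 - 577202x^5 + 1980631x^4 - 4290364x^3 + 5316637x^2 - 2867330x

With the vertex order [0, 1, 2, 3, 4, 5, 6, 7, 8, 9], the degrees are [6, 6, 4, 5, 6, 3, 5, 5, 5, 5], giving D = diag(6, 6, 4, 5, 6, 3, 5, 5, 5, 5) and L = D - A. L has integer entries, so p(x) = det(xI - L) has integer coefficients. Expanding the determinant yields x^10 - 50x^9 + 1096x^8 - 13814x^7 + 110244x^6 - 577202x^5 + 1980631x^4 - 4290364x^3 + 5316637x^2 - 2867330x. Since p(0) = det(-L) = 0, x divides p(x). There is one zero in the spectrum, matching the 1 component. The largest eigenvalue, 8.3904, is at most the vertex count 10.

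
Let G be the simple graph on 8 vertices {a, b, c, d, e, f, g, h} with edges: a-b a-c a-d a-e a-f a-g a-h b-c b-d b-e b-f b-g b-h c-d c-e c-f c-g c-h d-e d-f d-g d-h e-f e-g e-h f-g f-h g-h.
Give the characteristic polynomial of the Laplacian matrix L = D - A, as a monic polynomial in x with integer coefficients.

x^8 - 56x^7 + 1344x^6 - 17920x^5 + 143360x^4 - 688128x^3 + 1835008x^2 - 2097152x

Each diagonal entry of L is the vertex degree and each off-diagonal entry is -1 where an edge is present, 0 otherwise; in the order [a, b, c, d, e, f, g, h] the diagonal is [7, 7, 7, 7, 7, 7, 7, 7]. Computing det(xI - L) by cofactor expansion (or equivalently via sum-over-permutations) gives x^8 - 56x^7 + 1344x^6 - 17920x^5 + 143360x^4 - 688128x^3 + 1835008x^2 - 2097152x. The coefficient of x^7 equals -trace(L) = -56, matching the sum of degrees.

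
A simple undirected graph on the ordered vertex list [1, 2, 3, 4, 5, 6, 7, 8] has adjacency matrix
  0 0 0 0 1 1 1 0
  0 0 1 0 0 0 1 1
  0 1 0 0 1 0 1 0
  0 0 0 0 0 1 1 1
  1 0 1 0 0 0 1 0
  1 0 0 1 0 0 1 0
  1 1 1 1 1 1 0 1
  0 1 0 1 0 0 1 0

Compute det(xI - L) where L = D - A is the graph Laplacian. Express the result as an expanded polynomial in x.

x^8 - 28x^7 + 322x^6 - 1974x^5 + 6965x^4 - 14126x^3 + 15225x^2 - 6728x

Reading degrees in the order [1, 2, 3, 4, 5, 6, 7, 8] gives [3, 3, 3, 3, 3, 3, 7, 3]; set D = diag(3, 3, 3, 3, 3, 3, 7, 3) and form L = D - A. L has integer entries, so p(x) = det(xI - L) has integer coefficients. Expanding the determinant yields x^8 - 28x^7 + 322x^6 - 1974x^5 + 6965x^4 - 14126x^3 + 15225x^2 - 6728x. Since p(0) = det(-L) = 0, x divides p(x). There is one zero in the spectrum, matching the 1 component. By the matrix-tree theorem the graph has (1/8) * product of the nonzero eigenvalues = 841 spanning trees.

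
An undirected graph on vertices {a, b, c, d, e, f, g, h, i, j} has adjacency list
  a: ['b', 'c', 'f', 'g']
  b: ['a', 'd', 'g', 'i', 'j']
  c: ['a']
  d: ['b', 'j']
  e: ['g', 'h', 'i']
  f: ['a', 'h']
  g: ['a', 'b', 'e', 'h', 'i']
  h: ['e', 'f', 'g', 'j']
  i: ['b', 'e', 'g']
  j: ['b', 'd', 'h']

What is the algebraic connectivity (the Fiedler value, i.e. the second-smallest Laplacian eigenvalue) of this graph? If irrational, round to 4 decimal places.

Each diagonal entry of L is the vertex degree and each off-diagonal entry is -1 where an edge is present, 0 otherwise; in the order [a, b, c, d, e, f, g, h, i, j] the diagonal is [4, 5, 1, 2, 3, 2, 5, 4, 3, 3]. Computing the eigenvalues of L and sorting gives [0, 0.7372, 1.2602, 1.6354, 2.9388, 3.4808, 4.0557, 5.0643, 6.2232, 6.6043]. The Fiedler value lambda_2 = 0.7372 is strictly positive, so the graph is connected. There is one zero in the spectrum, matching the 1 component. The eigenvalues sum to 32, which equals trace(L) = 2|E|.

0.7372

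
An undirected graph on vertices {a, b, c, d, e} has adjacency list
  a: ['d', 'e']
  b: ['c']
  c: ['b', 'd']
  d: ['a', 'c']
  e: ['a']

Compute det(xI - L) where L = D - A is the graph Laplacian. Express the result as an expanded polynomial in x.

x^5 - 8x^4 + 21x^3 - 20x^2 + 5x

Each diagonal entry of L is the vertex degree and each off-diagonal entry is -1 where an edge is present, 0 otherwise; in the order [a, b, c, d, e] the diagonal is [2, 1, 2, 2, 1]. L has integer entries, so p(x) = det(xI - L) has integer coefficients. Expanding the determinant yields x^5 - 8x^4 + 21x^3 - 20x^2 + 5x. Since p(0) = det(-L) = 0, x divides p(x).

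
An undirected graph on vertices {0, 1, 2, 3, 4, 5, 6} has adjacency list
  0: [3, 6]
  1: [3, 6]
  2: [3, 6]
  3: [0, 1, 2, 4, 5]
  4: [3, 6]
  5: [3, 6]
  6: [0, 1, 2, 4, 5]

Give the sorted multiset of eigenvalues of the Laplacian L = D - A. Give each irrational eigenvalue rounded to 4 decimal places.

[0, 2, 2, 2, 2, 5, 7]

Each diagonal entry of L is the vertex degree and each off-diagonal entry is -1 where an edge is present, 0 otherwise; in the order [0, 1, 2, 3, 4, 5, 6] the diagonal is [2, 2, 2, 5, 2, 2, 5]. The multiplicity of 0 as a Laplacian eigenvalue equals the number of connected components. There is one zero in the spectrum, matching the 1 component.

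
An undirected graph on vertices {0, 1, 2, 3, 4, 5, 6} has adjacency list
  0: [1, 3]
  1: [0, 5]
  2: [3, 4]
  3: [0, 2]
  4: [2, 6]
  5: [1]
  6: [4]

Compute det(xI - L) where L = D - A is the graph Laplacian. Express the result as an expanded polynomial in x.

Reading degrees in the order [0, 1, 2, 3, 4, 5, 6] gives [2, 2, 2, 2, 2, 1, 1]; set D = diag(2, 2, 2, 2, 2, 1, 1) and form L = D - A. L has integer entries, so p(x) = det(xI - L) has integer coefficients. Expanding the determinant yields x^7 - 12x^6 + 55x^5 - 120x^4 + 126x^3 - 56x^2 + 7x. Since p(0) = det(-L) = 0, x divides p(x).

x^7 - 12x^6 + 55x^5 - 120x^4 + 126x^3 - 56x^2 + 7x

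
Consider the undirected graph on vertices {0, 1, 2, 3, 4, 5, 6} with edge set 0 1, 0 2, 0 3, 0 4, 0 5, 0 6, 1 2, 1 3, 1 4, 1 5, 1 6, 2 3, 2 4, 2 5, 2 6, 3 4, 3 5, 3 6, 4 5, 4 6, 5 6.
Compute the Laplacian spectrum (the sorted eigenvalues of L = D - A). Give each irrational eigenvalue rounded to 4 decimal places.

[0, 7, 7, 7, 7, 7, 7]

Each diagonal entry of L is the vertex degree and each off-diagonal entry is -1 where an edge is present, 0 otherwise; in the order [0, 1, 2, 3, 4, 5, 6] the diagonal is [6, 6, 6, 6, 6, 6, 6]. Diagonalising L (or applying a numerical eigensolver to the 7x7 matrix) gives the spectrum above. There is one zero in the spectrum, matching the 1 component. The eigenvalues sum to 42, which equals trace(L) = 2|E|.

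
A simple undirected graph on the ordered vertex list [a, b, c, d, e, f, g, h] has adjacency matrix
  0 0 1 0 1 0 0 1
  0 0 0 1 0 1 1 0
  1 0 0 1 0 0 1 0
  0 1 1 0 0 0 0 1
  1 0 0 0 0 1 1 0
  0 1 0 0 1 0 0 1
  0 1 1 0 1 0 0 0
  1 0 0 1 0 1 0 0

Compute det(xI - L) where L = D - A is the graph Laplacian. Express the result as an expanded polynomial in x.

Reading degrees in the order [a, b, c, d, e, f, g, h] gives [3, 3, 3, 3, 3, 3, 3, 3]; set D = diag(3, 3, 3, 3, 3, 3, 3, 3) and form L = D - A. The eigenvalues of L are [0, 2, 2, 2, 4, 4, 4, 6]; the characteristic polynomial is the product of (x - lambda_i), which multiplies out to x^8 - 24x^7 + 240x^6 - 1296x^5 + 4080x^4 - 7488x^3 + 7424x^2 - 3072x. The constant term is 0 because L is singular (the all-ones vector lies in its kernel). By the matrix-tree theorem the graph has (1/8) * product of the nonzero eigenvalues = 384 spanning trees. There is one zero in the spectrum, matching the 1 component.

x^8 - 24x^7 + 240x^6 - 1296x^5 + 4080x^4 - 7488x^3 + 7424x^2 - 3072x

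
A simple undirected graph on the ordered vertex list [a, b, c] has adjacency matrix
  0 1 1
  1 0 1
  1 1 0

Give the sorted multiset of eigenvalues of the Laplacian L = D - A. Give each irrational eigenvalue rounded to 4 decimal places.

[0, 3, 3]

Each diagonal entry of L is the vertex degree and each off-diagonal entry is -1 where an edge is present, 0 otherwise; in the order [a, b, c] the diagonal is [2, 2, 2]. L is symmetric positive semidefinite, so every eigenvalue is real and nonnegative. There is one zero in the spectrum, matching the 1 component.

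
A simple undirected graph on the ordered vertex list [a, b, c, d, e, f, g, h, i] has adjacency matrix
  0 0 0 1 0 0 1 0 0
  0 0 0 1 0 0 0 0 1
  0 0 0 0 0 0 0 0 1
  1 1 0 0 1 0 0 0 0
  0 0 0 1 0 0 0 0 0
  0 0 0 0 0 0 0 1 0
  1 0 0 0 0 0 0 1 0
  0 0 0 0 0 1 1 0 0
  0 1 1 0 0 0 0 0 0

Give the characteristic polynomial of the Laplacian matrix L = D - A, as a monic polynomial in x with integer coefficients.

Reading degrees in the order [a, b, c, d, e, f, g, h, i] gives [2, 2, 1, 3, 1, 1, 2, 2, 2]; set D = diag(2, 2, 1, 3, 1, 1, 2, 2, 2) and form L = D - A. Computing det(xI - L) by cofactor expansion (or equivalently via sum-over-permutations) gives x^9 - 16x^8 + 104x^7 - 354x^6 + 678x^5 - 730x^4 + 416x^3 - 108x^2 + 9x. Since p(0) = det(-L) = 0, x divides p(x). The eigenvalues sum to 16, which equals trace(L) = 2|E|.

x^9 - 16x^8 + 104x^7 - 354x^6 + 678x^5 - 730x^4 + 416x^3 - 108x^2 + 9x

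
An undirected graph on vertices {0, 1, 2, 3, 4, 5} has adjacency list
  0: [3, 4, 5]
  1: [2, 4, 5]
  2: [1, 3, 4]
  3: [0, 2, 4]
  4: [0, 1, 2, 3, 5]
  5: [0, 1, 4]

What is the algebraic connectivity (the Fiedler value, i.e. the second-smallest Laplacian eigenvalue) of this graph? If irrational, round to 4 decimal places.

2.3820

Reading degrees in the order [0, 1, 2, 3, 4, 5] gives [3, 3, 3, 3, 5, 3]; set D = diag(3, 3, 3, 3, 5, 3) and form L = D - A. The sorted Laplacian eigenvalues are [0, 2.3820, 2.3820, 4.6180, 4.6180, 6]; the algebraic connectivity is the second entry, 2.3820. The eigenvalues sum to 20, which equals trace(L) = 2|E|.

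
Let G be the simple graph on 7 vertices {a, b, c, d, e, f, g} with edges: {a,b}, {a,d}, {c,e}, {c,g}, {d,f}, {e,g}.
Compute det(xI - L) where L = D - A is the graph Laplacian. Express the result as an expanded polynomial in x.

x^7 - 12x^6 + 55x^5 - 118x^4 + 114x^3 - 36x^2

Each diagonal entry of L is the vertex degree and each off-diagonal entry is -1 where an edge is present, 0 otherwise; in the order [a, b, c, d, e, f, g] the diagonal is [2, 1, 2, 2, 2, 1, 2]. Computing det(xI - L) by cofactor expansion (or equivalently via sum-over-permutations) gives x^7 - 12x^6 + 55x^5 - 118x^4 + 114x^3 - 36x^2. Since p(0) = det(-L) = 0, x divides p(x). The largest eigenvalue, 3.4142, is at most the vertex count 7.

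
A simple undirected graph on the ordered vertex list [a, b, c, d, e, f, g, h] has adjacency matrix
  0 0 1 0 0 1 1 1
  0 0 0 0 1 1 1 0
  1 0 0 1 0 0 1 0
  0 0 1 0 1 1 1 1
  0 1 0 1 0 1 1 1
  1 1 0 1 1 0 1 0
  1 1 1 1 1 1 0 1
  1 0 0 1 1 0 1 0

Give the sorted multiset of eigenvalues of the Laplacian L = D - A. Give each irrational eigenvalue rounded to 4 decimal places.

Reading degrees in the order [a, b, c, d, e, f, g, h] gives [4, 3, 3, 5, 5, 5, 7, 4]; set D = diag(4, 3, 3, 5, 5, 5, 7, 4) and form L = D - A. The multiplicity of 0 as a Laplacian eigenvalue equals the number of connected components. The single zero eigenvalue shows the graph is connected. By the matrix-tree theorem the graph has (1/8) * product of the nonzero eigenvalues = 7001 spanning trees.

[0, 2.3360, 3.3705, 4.1590, 4.8904, 6.2575, 6.9867, 8]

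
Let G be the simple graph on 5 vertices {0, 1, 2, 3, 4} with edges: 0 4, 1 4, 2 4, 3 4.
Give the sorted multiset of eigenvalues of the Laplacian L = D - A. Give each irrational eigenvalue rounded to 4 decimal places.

Reading degrees in the order [0, 1, 2, 3, 4] gives [1, 1, 1, 1, 4]; set D = diag(1, 1, 1, 1, 4) and form L = D - A. L is symmetric positive semidefinite, so every eigenvalue is real and nonnegative. The single zero eigenvalue shows the graph is connected. There is one zero in the spectrum, matching the 1 component. The largest eigenvalue, 5, is at most the vertex count 5.

[0, 1, 1, 1, 5]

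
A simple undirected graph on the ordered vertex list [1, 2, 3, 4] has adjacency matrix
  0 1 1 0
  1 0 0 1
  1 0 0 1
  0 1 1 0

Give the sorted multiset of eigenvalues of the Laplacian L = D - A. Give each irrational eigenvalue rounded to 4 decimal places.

With the vertex order [1, 2, 3, 4], the degrees are [2, 2, 2, 2], giving D = diag(2, 2, 2, 2) and L = D - A. Since every row of L sums to 0, the all-ones vector is in the kernel and 0 is an eigenvalue. By the matrix-tree theorem the graph has (1/4) * product of the nonzero eigenvalues = 4 spanning trees. There is one zero in the spectrum, matching the 1 component.

[0, 2, 2, 4]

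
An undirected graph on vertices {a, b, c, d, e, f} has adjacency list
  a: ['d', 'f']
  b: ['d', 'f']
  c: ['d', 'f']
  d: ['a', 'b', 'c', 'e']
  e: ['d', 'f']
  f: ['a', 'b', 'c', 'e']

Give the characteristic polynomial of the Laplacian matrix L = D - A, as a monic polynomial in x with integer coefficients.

x^6 - 16x^5 + 96x^4 - 272x^3 + 368x^2 - 192x

With the vertex order [a, b, c, d, e, f], the degrees are [2, 2, 2, 4, 2, 4], giving D = diag(2, 2, 2, 4, 2, 4) and L = D - A. The eigenvalues of L are [0, 2, 2, 2, 4, 6]; the characteristic polynomial is the product of (x - lambda_i), which multiplies out to x^6 - 16x^5 + 96x^4 - 272x^3 + 368x^2 - 192x. Since p(0) = det(-L) = 0, x divides p(x). By the matrix-tree theorem the graph has (1/6) * product of the nonzero eigenvalues = 32 spanning trees. There is one zero in the spectrum, matching the 1 component.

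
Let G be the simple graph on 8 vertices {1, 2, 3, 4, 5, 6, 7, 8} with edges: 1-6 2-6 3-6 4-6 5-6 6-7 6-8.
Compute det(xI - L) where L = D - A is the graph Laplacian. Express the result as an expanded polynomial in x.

x^8 - 14x^7 + 63x^6 - 140x^5 + 175x^4 - 126x^3 + 49x^2 - 8x

With the vertex order [1, 2, 3, 4, 5, 6, 7, 8], the degrees are [1, 1, 1, 1, 1, 7, 1, 1], giving D = diag(1, 1, 1, 1, 1, 7, 1, 1) and L = D - A. Computing det(xI - L) by cofactor expansion (or equivalently via sum-over-permutations) gives x^8 - 14x^7 + 63x^6 - 140x^5 + 175x^4 - 126x^3 + 49x^2 - 8x. The constant term is 0 because L is singular (the all-ones vector lies in its kernel). By the matrix-tree theorem the graph has (1/8) * product of the nonzero eigenvalues = 1 spanning tree. The largest eigenvalue, 8, is at most the vertex count 8.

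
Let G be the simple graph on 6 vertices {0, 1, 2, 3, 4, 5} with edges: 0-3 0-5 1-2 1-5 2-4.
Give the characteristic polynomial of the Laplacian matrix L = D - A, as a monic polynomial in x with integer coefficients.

With the vertex order [0, 1, 2, 3, 4, 5], the degrees are [2, 2, 2, 1, 1, 2], giving D = diag(2, 2, 2, 1, 1, 2) and L = D - A. Computing det(xI - L) by cofactor expansion (or equivalently via sum-over-permutations) gives x^6 - 10x^5 + 36x^4 - 56x^3 + 35x^2 - 6x. The coefficient of x^5 equals -trace(L) = -10, matching the sum of degrees.

x^6 - 10x^5 + 36x^4 - 56x^3 + 35x^2 - 6x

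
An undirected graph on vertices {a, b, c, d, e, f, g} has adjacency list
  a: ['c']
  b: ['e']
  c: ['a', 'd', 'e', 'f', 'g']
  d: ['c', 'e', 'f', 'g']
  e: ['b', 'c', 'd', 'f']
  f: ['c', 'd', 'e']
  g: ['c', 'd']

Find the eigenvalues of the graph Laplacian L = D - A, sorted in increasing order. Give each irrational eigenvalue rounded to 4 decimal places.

With the vertex order [a, b, c, d, e, f, g], the degrees are [1, 1, 5, 4, 4, 3, 2], giving D = diag(1, 1, 5, 4, 4, 3, 2) and L = D - A. L is symmetric positive semidefinite, so every eigenvalue is real and nonnegative. The largest eigenvalue, 6.0759, is at most the vertex count 7.

[0, 0.7639, 1.1357, 2.2211, 4.5672, 5.2361, 6.0759]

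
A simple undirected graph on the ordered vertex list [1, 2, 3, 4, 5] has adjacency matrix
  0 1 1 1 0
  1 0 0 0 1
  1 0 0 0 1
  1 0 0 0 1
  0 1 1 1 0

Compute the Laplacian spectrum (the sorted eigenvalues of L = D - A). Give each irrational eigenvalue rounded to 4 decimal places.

Each diagonal entry of L is the vertex degree and each off-diagonal entry is -1 where an edge is present, 0 otherwise; in the order [1, 2, 3, 4, 5] the diagonal is [3, 2, 2, 2, 3]. L is symmetric positive semidefinite, so every eigenvalue is real and nonnegative. The single zero eigenvalue shows the graph is connected. The eigenvalues sum to 12, which equals trace(L) = 2|E|. There is one zero in the spectrum, matching the 1 component.

[0, 2, 2, 3, 5]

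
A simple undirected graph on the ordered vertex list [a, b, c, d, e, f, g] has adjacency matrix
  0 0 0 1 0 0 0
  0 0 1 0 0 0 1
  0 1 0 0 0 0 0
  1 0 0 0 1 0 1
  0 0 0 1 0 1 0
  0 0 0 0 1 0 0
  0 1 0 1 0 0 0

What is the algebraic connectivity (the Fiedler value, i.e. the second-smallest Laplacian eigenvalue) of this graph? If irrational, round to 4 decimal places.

Each diagonal entry of L is the vertex degree and each off-diagonal entry is -1 where an edge is present, 0 otherwise; in the order [a, b, c, d, e, f, g] the diagonal is [1, 2, 1, 3, 2, 1, 2]. Computing the eigenvalues of L and sorting gives [0, 0.2603, 0.6262, 1.4055, 2.2742, 3.0996, 4.3342]. The Fiedler value lambda_2 = 0.2603 is strictly positive, so the graph is connected. There is one zero in the spectrum, matching the 1 component.

0.2603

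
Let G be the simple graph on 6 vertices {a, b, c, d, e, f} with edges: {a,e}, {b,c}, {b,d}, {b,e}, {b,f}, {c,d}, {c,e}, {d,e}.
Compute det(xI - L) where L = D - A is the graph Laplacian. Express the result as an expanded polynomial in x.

Reading degrees in the order [a, b, c, d, e, f] gives [1, 4, 3, 3, 4, 1]; set D = diag(1, 4, 3, 3, 4, 1) and form L = D - A. L has integer entries, so p(x) = det(xI - L) has integer coefficients. Expanding the determinant yields x^6 - 16x^5 + 94x^4 - 244x^3 + 264x^2 - 96x. The coefficient of x^5 equals -trace(L) = -16, matching the sum of degrees. By the matrix-tree theorem the graph has (1/6) * product of the nonzero eigenvalues = 16 spanning trees.

x^6 - 16x^5 + 94x^4 - 244x^3 + 264x^2 - 96x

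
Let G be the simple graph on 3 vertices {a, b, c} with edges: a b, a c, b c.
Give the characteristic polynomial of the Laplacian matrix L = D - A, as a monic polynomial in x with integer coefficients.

x^3 - 6x^2 + 9x

Reading degrees in the order [a, b, c] gives [2, 2, 2]; set D = diag(2, 2, 2) and form L = D - A. Computing det(xI - L) by cofactor expansion (or equivalently via sum-over-permutations) gives x^3 - 6x^2 + 9x. Since p(0) = det(-L) = 0, x divides p(x).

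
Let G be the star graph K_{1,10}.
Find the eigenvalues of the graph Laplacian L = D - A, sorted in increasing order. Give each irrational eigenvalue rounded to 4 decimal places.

[0, 1, 1, 1, 1, 1, 1, 1, 1, 1, 11]

The graph has 11 vertices and degree multiset [10, 1, 1, 1, 1, 1, 1, 1, 1, 1, 1]; D is the diagonal matrix of degrees and L = D - A. Diagonalising L (or applying a numerical eigensolver to the 11x11 matrix) gives the spectrum above. There is one zero in the spectrum, matching the 1 component.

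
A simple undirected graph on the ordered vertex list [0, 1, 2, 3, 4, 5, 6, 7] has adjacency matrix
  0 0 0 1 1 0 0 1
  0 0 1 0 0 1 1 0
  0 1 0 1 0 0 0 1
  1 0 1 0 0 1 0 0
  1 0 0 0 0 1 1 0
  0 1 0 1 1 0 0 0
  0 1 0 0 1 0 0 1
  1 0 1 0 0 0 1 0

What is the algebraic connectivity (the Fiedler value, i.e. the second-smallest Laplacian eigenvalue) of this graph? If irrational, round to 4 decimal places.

2

Each diagonal entry of L is the vertex degree and each off-diagonal entry is -1 where an edge is present, 0 otherwise; in the order [0, 1, 2, 3, 4, 5, 6, 7] the diagonal is [3, 3, 3, 3, 3, 3, 3, 3]. Computing the eigenvalues of L and sorting gives [0, 2, 2, 2, 4, 4, 4, 6]. The Fiedler value lambda_2 = 2 is strictly positive, so the graph is connected. By the matrix-tree theorem the graph has (1/8) * product of the nonzero eigenvalues = 384 spanning trees.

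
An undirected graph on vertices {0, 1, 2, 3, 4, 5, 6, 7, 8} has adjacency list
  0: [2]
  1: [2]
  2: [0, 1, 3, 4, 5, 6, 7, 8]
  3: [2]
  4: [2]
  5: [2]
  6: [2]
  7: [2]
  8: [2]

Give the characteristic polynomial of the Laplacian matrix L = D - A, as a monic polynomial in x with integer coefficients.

x^9 - 16x^8 + 84x^7 - 224x^6 + 350x^5 - 336x^4 + 196x^3 - 64x^2 + 9x

Reading degrees in the order [0, 1, 2, 3, 4, 5, 6, 7, 8] gives [1, 1, 8, 1, 1, 1, 1, 1, 1]; set D = diag(1, 1, 8, 1, 1, 1, 1, 1, 1) and form L = D - A. The eigenvalues of L are [0, 1, 1, 1, 1, 1, 1, 1, 9]; the characteristic polynomial is the product of (x - lambda_i), which multiplies out to x^9 - 16x^8 + 84x^7 - 224x^6 + 350x^5 - 336x^4 + 196x^3 - 64x^2 + 9x. Since p(0) = det(-L) = 0, x divides p(x). By the matrix-tree theorem the graph has (1/9) * product of the nonzero eigenvalues = 1 spanning tree.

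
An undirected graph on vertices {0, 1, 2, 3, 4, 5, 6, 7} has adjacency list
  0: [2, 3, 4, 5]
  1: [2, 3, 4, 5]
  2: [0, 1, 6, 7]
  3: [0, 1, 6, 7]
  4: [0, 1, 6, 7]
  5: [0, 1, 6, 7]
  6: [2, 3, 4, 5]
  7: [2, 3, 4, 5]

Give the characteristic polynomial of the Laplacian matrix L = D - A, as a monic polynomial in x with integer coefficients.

x^8 - 32x^7 + 432x^6 - 3200x^5 + 14080x^4 - 36864x^3 + 53248x^2 - 32768x

Each diagonal entry of L is the vertex degree and each off-diagonal entry is -1 where an edge is present, 0 otherwise; in the order [0, 1, 2, 3, 4, 5, 6, 7] the diagonal is [4, 4, 4, 4, 4, 4, 4, 4]. Computing det(xI - L) by cofactor expansion (or equivalently via sum-over-permutations) gives x^8 - 32x^7 + 432x^6 - 3200x^5 + 14080x^4 - 36864x^3 + 53248x^2 - 32768x. The coefficient of x^7 equals -trace(L) = -32, matching the sum of degrees. There is one zero in the spectrum, matching the 1 component.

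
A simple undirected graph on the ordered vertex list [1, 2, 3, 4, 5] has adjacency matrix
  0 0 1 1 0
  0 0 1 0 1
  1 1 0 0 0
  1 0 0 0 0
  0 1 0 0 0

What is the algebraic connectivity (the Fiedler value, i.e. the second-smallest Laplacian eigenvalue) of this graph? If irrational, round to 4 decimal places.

0.3820

Each diagonal entry of L is the vertex degree and each off-diagonal entry is -1 where an edge is present, 0 otherwise; in the order [1, 2, 3, 4, 5] the diagonal is [2, 2, 2, 1, 1]. The smallest Laplacian eigenvalue is always 0. The next one, lambda_2 = 0.3820, measures how hard the graph is to disconnect: larger values mean better connectivity. By the matrix-tree theorem the graph has (1/5) * product of the nonzero eigenvalues = 1 spanning tree.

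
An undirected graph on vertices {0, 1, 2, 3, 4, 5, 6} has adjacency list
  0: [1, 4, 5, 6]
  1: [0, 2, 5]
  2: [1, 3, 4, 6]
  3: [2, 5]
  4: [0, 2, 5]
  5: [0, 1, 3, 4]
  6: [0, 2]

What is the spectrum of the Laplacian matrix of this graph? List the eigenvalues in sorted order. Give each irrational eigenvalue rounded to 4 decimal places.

[0, 1.6972, 2.1392, 3, 3.7459, 5.3028, 6.1149]

Each diagonal entry of L is the vertex degree and each off-diagonal entry is -1 where an edge is present, 0 otherwise; in the order [0, 1, 2, 3, 4, 5, 6] the diagonal is [4, 3, 4, 2, 3, 4, 2]. The multiplicity of 0 as a Laplacian eigenvalue equals the number of connected components. The largest eigenvalue, 6.1149, is at most the vertex count 7.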